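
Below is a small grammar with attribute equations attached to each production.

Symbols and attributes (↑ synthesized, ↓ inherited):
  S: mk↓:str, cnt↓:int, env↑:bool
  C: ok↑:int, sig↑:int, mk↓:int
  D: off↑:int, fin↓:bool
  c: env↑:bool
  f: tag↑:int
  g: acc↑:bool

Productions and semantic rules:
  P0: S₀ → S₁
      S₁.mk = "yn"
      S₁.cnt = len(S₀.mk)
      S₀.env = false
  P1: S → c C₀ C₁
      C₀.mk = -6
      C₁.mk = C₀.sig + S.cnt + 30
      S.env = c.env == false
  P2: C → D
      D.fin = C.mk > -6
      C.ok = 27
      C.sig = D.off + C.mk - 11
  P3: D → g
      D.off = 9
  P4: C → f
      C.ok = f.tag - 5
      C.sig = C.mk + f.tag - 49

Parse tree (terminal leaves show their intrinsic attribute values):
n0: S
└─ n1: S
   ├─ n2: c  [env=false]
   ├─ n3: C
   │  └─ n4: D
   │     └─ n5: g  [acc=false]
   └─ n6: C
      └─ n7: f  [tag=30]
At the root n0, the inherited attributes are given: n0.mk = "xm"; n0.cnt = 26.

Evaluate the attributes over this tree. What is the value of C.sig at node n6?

1. n0.mk = "xm"  [given at root]
2. n0.cnt = 26  [given at root]
3. n1.mk = "yn"  ["yn"]
4. n1.cnt = 2  [len(S₀.mk)]
5. n2.env = false  [terminal]
6. n3.mk = -6  [-6]
7. n4.fin = false  [C.mk > -6]
8. n5.acc = false  [terminal]
9. n4.off = 9  [9]
10. n3.ok = 27  [27]
11. n3.sig = -8  [D.off + C.mk - 11]
12. n6.mk = 24  [C₀.sig + S.cnt + 30]
13. n7.tag = 30  [terminal]
14. n6.ok = 25  [f.tag - 5]
15. n6.sig = 5  [C.mk + f.tag - 49]
16. n1.env = true  [c.env == false]
17. n0.env = false  [false]

5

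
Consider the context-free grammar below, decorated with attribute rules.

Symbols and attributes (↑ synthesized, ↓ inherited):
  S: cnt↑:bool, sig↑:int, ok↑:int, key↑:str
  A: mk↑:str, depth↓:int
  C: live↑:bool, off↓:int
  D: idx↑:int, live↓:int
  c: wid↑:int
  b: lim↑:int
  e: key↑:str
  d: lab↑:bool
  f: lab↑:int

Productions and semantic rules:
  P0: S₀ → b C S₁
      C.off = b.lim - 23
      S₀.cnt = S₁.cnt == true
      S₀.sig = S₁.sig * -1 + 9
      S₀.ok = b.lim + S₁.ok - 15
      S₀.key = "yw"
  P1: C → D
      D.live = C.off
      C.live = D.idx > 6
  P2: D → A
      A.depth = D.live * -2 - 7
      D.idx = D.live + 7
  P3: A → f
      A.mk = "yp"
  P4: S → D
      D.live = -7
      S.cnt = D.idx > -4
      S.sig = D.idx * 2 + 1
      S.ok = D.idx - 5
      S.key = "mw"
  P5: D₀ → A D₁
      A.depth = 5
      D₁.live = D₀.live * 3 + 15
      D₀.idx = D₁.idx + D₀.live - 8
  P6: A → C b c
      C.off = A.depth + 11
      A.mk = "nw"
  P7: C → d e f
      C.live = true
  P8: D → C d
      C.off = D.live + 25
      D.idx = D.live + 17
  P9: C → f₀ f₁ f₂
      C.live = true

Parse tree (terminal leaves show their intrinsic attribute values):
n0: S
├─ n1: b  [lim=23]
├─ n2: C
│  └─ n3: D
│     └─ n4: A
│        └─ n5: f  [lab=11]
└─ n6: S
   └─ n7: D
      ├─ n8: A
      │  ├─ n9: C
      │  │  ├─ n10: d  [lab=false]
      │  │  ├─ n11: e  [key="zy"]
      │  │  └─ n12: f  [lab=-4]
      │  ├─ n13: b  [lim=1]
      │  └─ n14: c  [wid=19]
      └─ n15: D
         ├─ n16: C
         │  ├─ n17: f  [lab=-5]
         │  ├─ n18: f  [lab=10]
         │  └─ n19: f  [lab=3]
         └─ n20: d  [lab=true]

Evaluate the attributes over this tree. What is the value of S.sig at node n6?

1. n1.lim = 23  [terminal]
2. n2.off = 0  [b.lim - 23]
3. n3.live = 0  [C.off]
4. n4.depth = -7  [D.live * -2 - 7]
5. n5.lab = 11  [terminal]
6. n4.mk = "yp"  ["yp"]
7. n3.idx = 7  [D.live + 7]
8. n2.live = true  [D.idx > 6]
9. n7.live = -7  [-7]
10. n8.depth = 5  [5]
11. n9.off = 16  [A.depth + 11]
12. n10.lab = false  [terminal]
13. n11.key = "zy"  [terminal]
14. n12.lab = -4  [terminal]
15. n9.live = true  [true]
16. n13.lim = 1  [terminal]
17. n14.wid = 19  [terminal]
18. n8.mk = "nw"  ["nw"]
19. n15.live = -6  [D₀.live * 3 + 15]
20. n16.off = 19  [D.live + 25]
21. n17.lab = -5  [terminal]
22. n18.lab = 10  [terminal]
23. n19.lab = 3  [terminal]
24. n16.live = true  [true]
25. n20.lab = true  [terminal]
26. n15.idx = 11  [D.live + 17]
27. n7.idx = -4  [D₁.idx + D₀.live - 8]
28. n6.cnt = false  [D.idx > -4]
29. n6.sig = -7  [D.idx * 2 + 1]
30. n6.ok = -9  [D.idx - 5]
31. n6.key = "mw"  ["mw"]
32. n0.cnt = false  [S₁.cnt == true]
33. n0.sig = 16  [S₁.sig * -1 + 9]
34. n0.ok = -1  [b.lim + S₁.ok - 15]
35. n0.key = "yw"  ["yw"]

-7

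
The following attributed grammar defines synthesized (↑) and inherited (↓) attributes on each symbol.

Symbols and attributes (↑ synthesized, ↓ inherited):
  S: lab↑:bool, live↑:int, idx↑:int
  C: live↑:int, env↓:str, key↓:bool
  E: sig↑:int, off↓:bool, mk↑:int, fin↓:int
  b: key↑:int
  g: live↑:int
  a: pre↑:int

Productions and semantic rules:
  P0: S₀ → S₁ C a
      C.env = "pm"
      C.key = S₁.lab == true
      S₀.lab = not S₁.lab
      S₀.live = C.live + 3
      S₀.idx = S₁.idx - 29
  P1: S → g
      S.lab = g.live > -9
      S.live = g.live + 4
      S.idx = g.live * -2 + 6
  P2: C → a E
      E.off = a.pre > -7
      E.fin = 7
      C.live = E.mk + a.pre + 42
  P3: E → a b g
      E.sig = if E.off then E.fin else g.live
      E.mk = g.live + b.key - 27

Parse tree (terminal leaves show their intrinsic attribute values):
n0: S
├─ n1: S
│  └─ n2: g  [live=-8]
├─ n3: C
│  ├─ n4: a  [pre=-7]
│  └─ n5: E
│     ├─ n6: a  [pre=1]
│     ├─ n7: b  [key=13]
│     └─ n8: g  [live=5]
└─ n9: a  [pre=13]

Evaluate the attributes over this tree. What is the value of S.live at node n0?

29

1. n2.live = -8  [terminal]
2. n1.lab = true  [g.live > -9]
3. n1.live = -4  [g.live + 4]
4. n1.idx = 22  [g.live * -2 + 6]
5. n3.env = "pm"  ["pm"]
6. n3.key = true  [S₁.lab == true]
7. n4.pre = -7  [terminal]
8. n5.off = false  [a.pre > -7]
9. n5.fin = 7  [7]
10. n6.pre = 1  [terminal]
11. n7.key = 13  [terminal]
12. n8.live = 5  [terminal]
13. n5.sig = 5  [if E.off then E.fin else g.live]
14. n5.mk = -9  [g.live + b.key - 27]
15. n3.live = 26  [E.mk + a.pre + 42]
16. n9.pre = 13  [terminal]
17. n0.lab = false  [not S₁.lab]
18. n0.live = 29  [C.live + 3]
19. n0.idx = -7  [S₁.idx - 29]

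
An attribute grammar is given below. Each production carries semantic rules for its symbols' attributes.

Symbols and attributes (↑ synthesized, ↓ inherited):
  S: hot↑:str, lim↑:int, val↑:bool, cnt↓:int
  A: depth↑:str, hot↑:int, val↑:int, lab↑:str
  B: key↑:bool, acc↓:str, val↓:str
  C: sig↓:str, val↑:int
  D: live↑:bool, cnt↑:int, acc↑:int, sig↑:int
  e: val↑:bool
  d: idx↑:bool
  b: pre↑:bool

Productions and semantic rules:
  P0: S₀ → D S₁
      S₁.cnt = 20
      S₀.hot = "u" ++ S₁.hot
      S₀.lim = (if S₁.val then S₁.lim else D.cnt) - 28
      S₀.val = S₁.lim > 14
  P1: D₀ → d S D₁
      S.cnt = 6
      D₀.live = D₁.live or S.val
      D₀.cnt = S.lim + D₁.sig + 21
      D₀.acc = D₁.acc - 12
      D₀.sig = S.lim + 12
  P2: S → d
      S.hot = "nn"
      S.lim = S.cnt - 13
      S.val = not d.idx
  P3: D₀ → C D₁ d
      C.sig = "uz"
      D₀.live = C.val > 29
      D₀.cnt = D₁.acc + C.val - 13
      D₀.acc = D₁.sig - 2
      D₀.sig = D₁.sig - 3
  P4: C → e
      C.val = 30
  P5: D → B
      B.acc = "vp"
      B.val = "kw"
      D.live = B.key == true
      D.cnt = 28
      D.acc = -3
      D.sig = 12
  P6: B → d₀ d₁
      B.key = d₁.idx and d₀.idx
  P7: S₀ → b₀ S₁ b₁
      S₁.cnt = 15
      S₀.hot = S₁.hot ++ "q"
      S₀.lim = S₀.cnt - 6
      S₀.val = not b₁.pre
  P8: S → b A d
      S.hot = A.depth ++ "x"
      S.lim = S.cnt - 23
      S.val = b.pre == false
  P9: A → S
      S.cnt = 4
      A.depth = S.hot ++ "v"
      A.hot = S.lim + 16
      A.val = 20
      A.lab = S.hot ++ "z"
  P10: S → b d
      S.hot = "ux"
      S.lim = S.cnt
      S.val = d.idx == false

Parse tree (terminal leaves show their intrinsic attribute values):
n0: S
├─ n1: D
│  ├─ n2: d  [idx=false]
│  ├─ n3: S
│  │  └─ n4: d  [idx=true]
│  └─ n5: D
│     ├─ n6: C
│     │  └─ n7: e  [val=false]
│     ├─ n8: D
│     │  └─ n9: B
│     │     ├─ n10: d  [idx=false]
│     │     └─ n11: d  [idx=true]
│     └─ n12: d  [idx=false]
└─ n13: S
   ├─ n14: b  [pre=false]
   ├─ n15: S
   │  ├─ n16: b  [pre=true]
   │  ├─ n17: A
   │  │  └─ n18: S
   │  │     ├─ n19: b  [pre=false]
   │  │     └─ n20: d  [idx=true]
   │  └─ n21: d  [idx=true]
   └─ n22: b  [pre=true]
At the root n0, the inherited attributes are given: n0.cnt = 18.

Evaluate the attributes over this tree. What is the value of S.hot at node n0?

1. n0.cnt = 18  [given at root]
2. n2.idx = false  [terminal]
3. n3.cnt = 6  [6]
4. n4.idx = true  [terminal]
5. n3.hot = "nn"  ["nn"]
6. n3.lim = -7  [S.cnt - 13]
7. n3.val = false  [not d.idx]
8. n6.sig = "uz"  ["uz"]
9. n7.val = false  [terminal]
10. n6.val = 30  [30]
11. n9.acc = "vp"  ["vp"]
12. n9.val = "kw"  ["kw"]
13. n10.idx = false  [terminal]
14. n11.idx = true  [terminal]
15. n9.key = false  [d₁.idx and d₀.idx]
16. n8.live = false  [B.key == true]
17. n8.cnt = 28  [28]
18. n8.acc = -3  [-3]
19. n8.sig = 12  [12]
20. n12.idx = false  [terminal]
21. n5.live = true  [C.val > 29]
22. n5.cnt = 14  [D₁.acc + C.val - 13]
23. n5.acc = 10  [D₁.sig - 2]
24. n5.sig = 9  [D₁.sig - 3]
25. n1.live = true  [D₁.live or S.val]
26. n1.cnt = 23  [S.lim + D₁.sig + 21]
27. n1.acc = -2  [D₁.acc - 12]
28. n1.sig = 5  [S.lim + 12]
29. n13.cnt = 20  [20]
30. n14.pre = false  [terminal]
31. n15.cnt = 15  [15]
32. n16.pre = true  [terminal]
33. n18.cnt = 4  [4]
34. n19.pre = false  [terminal]
35. n20.idx = true  [terminal]
36. n18.hot = "ux"  ["ux"]
37. n18.lim = 4  [S.cnt]
38. n18.val = false  [d.idx == false]
39. n17.depth = "uxv"  [S.hot ++ "v"]
40. n17.hot = 20  [S.lim + 16]
41. n17.val = 20  [20]
42. n17.lab = "uxz"  [S.hot ++ "z"]
43. n21.idx = true  [terminal]
44. n15.hot = "uxvx"  [A.depth ++ "x"]
45. n15.lim = -8  [S.cnt - 23]
46. n15.val = false  [b.pre == false]
47. n22.pre = true  [terminal]
48. n13.hot = "uxvxq"  [S₁.hot ++ "q"]
49. n13.lim = 14  [S₀.cnt - 6]
50. n13.val = false  [not b₁.pre]
51. n0.hot = "uuxvxq"  ["u" ++ S₁.hot]
52. n0.lim = -5  [(if S₁.val then S₁.lim else D.cnt) - 28]
53. n0.val = false  [S₁.lim > 14]

"uuxvxq"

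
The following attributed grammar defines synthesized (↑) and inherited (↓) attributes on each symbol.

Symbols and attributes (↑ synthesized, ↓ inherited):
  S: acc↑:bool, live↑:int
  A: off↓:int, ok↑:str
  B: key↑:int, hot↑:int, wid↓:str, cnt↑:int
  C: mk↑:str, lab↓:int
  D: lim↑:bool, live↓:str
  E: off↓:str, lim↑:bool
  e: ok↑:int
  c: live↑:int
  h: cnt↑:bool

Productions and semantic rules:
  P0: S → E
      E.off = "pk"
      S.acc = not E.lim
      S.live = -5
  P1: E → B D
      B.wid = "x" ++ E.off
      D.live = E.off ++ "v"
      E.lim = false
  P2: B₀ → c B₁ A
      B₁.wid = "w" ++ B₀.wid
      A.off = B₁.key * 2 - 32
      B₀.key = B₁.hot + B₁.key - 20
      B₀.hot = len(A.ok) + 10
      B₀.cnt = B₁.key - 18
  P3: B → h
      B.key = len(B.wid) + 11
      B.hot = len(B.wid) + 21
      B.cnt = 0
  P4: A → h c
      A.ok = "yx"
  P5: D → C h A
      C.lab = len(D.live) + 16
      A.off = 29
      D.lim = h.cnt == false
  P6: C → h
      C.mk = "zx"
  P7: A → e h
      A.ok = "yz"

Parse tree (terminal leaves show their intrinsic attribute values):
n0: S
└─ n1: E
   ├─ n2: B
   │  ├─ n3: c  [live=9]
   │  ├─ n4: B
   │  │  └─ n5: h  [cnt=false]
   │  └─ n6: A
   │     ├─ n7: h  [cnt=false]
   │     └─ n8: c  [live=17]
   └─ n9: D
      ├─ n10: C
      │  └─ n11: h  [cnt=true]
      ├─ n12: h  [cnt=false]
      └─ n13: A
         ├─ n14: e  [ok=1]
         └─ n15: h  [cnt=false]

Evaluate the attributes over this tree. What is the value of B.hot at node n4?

1. n1.off = "pk"  ["pk"]
2. n2.wid = "xpk"  ["x" ++ E.off]
3. n3.live = 9  [terminal]
4. n4.wid = "wxpk"  ["w" ++ B₀.wid]
5. n5.cnt = false  [terminal]
6. n4.key = 15  [len(B.wid) + 11]
7. n4.hot = 25  [len(B.wid) + 21]
8. n4.cnt = 0  [0]
9. n6.off = -2  [B₁.key * 2 - 32]
10. n7.cnt = false  [terminal]
11. n8.live = 17  [terminal]
12. n6.ok = "yx"  ["yx"]
13. n2.key = 20  [B₁.hot + B₁.key - 20]
14. n2.hot = 12  [len(A.ok) + 10]
15. n2.cnt = -3  [B₁.key - 18]
16. n9.live = "pkv"  [E.off ++ "v"]
17. n10.lab = 19  [len(D.live) + 16]
18. n11.cnt = true  [terminal]
19. n10.mk = "zx"  ["zx"]
20. n12.cnt = false  [terminal]
21. n13.off = 29  [29]
22. n14.ok = 1  [terminal]
23. n15.cnt = false  [terminal]
24. n13.ok = "yz"  ["yz"]
25. n9.lim = true  [h.cnt == false]
26. n1.lim = false  [false]
27. n0.acc = true  [not E.lim]
28. n0.live = -5  [-5]

25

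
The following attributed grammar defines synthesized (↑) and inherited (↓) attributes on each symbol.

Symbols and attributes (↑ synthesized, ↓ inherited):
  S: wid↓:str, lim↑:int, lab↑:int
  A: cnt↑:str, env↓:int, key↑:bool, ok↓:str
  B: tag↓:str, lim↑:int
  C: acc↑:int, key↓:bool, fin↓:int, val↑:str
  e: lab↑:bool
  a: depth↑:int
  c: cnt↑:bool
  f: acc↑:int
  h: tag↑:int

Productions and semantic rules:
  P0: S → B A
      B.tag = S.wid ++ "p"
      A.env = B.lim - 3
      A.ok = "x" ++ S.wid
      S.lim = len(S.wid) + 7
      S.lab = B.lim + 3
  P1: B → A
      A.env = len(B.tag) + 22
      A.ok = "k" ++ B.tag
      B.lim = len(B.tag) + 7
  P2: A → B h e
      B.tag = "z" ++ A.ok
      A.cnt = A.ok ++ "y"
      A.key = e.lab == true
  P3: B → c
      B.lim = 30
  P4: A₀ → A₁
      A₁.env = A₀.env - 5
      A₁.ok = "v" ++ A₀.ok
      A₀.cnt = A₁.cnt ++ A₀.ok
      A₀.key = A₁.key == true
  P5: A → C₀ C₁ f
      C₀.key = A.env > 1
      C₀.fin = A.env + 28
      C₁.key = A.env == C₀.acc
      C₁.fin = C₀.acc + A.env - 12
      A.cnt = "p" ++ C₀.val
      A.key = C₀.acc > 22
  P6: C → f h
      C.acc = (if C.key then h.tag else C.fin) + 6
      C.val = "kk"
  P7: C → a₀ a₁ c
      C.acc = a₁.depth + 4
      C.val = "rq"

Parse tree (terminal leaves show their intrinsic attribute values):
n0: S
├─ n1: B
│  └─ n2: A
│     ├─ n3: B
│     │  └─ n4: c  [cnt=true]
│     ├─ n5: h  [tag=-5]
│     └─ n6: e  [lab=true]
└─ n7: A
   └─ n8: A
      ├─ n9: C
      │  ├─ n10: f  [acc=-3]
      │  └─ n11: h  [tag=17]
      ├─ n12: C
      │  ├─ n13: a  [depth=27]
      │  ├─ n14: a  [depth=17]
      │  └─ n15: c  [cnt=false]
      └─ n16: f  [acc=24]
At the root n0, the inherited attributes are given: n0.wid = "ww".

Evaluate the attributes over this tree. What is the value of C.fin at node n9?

1. n0.wid = "ww"  [given at root]
2. n1.tag = "wwp"  [S.wid ++ "p"]
3. n2.env = 25  [len(B.tag) + 22]
4. n2.ok = "kwwp"  ["k" ++ B.tag]
5. n3.tag = "zkwwp"  ["z" ++ A.ok]
6. n4.cnt = true  [terminal]
7. n3.lim = 30  [30]
8. n5.tag = -5  [terminal]
9. n6.lab = true  [terminal]
10. n2.cnt = "kwwpy"  [A.ok ++ "y"]
11. n2.key = true  [e.lab == true]
12. n1.lim = 10  [len(B.tag) + 7]
13. n7.env = 7  [B.lim - 3]
14. n7.ok = "xww"  ["x" ++ S.wid]
15. n8.env = 2  [A₀.env - 5]
16. n8.ok = "vxww"  ["v" ++ A₀.ok]
17. n9.key = true  [A.env > 1]
18. n9.fin = 30  [A.env + 28]
19. n10.acc = -3  [terminal]
20. n11.tag = 17  [terminal]
21. n9.acc = 23  [(if C.key then h.tag else C.fin) + 6]
22. n9.val = "kk"  ["kk"]
23. n12.key = false  [A.env == C₀.acc]
24. n12.fin = 13  [C₀.acc + A.env - 12]
25. n13.depth = 27  [terminal]
26. n14.depth = 17  [terminal]
27. n15.cnt = false  [terminal]
28. n12.acc = 21  [a₁.depth + 4]
29. n12.val = "rq"  ["rq"]
30. n16.acc = 24  [terminal]
31. n8.cnt = "pkk"  ["p" ++ C₀.val]
32. n8.key = true  [C₀.acc > 22]
33. n7.cnt = "pkkxww"  [A₁.cnt ++ A₀.ok]
34. n7.key = true  [A₁.key == true]
35. n0.lim = 9  [len(S.wid) + 7]
36. n0.lab = 13  [B.lim + 3]

30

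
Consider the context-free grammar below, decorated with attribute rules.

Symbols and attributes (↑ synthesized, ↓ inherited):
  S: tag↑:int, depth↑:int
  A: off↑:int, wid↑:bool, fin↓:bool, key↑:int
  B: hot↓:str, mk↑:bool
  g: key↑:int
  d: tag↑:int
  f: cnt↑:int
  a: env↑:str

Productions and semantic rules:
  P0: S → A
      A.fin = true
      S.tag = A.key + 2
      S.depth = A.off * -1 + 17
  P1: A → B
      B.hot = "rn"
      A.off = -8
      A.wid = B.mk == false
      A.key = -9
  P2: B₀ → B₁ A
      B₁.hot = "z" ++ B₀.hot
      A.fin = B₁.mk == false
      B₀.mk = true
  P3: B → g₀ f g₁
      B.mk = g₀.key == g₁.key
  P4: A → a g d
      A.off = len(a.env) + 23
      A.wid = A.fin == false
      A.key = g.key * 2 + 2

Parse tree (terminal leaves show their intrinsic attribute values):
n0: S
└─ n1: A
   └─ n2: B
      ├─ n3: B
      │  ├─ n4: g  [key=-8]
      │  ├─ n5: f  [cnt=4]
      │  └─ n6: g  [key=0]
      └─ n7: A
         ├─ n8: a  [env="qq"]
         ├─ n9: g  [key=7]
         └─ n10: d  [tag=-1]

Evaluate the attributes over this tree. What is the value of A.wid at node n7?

1. n1.fin = true  [true]
2. n2.hot = "rn"  ["rn"]
3. n3.hot = "zrn"  ["z" ++ B₀.hot]
4. n4.key = -8  [terminal]
5. n5.cnt = 4  [terminal]
6. n6.key = 0  [terminal]
7. n3.mk = false  [g₀.key == g₁.key]
8. n7.fin = true  [B₁.mk == false]
9. n8.env = "qq"  [terminal]
10. n9.key = 7  [terminal]
11. n10.tag = -1  [terminal]
12. n7.off = 25  [len(a.env) + 23]
13. n7.wid = false  [A.fin == false]
14. n7.key = 16  [g.key * 2 + 2]
15. n2.mk = true  [true]
16. n1.off = -8  [-8]
17. n1.wid = false  [B.mk == false]
18. n1.key = -9  [-9]
19. n0.tag = -7  [A.key + 2]
20. n0.depth = 25  [A.off * -1 + 17]

false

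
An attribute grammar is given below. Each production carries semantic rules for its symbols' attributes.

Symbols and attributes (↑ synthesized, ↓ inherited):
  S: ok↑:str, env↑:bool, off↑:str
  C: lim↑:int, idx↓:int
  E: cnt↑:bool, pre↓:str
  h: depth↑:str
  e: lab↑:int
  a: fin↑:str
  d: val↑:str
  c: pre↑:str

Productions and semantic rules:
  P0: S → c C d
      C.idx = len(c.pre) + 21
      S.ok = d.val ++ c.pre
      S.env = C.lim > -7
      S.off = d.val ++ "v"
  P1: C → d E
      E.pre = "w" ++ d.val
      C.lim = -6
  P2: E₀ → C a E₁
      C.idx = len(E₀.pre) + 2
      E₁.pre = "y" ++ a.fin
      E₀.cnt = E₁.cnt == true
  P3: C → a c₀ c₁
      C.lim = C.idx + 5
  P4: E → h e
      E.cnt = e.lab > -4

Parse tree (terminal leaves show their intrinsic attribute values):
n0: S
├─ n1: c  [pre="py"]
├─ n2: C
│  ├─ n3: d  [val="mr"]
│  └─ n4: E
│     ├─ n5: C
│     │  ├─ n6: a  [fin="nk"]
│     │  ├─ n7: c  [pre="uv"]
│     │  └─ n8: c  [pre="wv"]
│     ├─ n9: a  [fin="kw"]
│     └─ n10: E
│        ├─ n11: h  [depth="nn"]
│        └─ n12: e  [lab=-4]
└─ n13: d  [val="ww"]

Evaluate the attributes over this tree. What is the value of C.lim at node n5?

1. n1.pre = "py"  [terminal]
2. n2.idx = 23  [len(c.pre) + 21]
3. n3.val = "mr"  [terminal]
4. n4.pre = "wmr"  ["w" ++ d.val]
5. n5.idx = 5  [len(E₀.pre) + 2]
6. n6.fin = "nk"  [terminal]
7. n7.pre = "uv"  [terminal]
8. n8.pre = "wv"  [terminal]
9. n5.lim = 10  [C.idx + 5]
10. n9.fin = "kw"  [terminal]
11. n10.pre = "ykw"  ["y" ++ a.fin]
12. n11.depth = "nn"  [terminal]
13. n12.lab = -4  [terminal]
14. n10.cnt = false  [e.lab > -4]
15. n4.cnt = false  [E₁.cnt == true]
16. n2.lim = -6  [-6]
17. n13.val = "ww"  [terminal]
18. n0.ok = "wwpy"  [d.val ++ c.pre]
19. n0.env = true  [C.lim > -7]
20. n0.off = "wwv"  [d.val ++ "v"]

10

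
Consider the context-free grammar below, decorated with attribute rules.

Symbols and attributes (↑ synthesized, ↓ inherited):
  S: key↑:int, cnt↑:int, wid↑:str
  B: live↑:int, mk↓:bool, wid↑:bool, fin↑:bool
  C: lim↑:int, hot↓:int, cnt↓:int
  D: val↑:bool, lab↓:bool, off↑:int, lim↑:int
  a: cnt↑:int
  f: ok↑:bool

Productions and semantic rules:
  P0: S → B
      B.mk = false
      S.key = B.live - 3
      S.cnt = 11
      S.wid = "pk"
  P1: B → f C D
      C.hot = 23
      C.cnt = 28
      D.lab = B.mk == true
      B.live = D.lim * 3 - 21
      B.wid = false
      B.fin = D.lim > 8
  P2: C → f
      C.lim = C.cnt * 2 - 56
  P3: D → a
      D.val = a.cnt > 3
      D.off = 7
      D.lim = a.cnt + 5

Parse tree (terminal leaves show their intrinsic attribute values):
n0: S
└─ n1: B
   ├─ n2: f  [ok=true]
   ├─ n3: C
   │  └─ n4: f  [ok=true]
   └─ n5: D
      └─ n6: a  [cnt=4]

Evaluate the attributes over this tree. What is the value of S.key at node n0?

1. n1.mk = false  [false]
2. n2.ok = true  [terminal]
3. n3.hot = 23  [23]
4. n3.cnt = 28  [28]
5. n4.ok = true  [terminal]
6. n3.lim = 0  [C.cnt * 2 - 56]
7. n5.lab = false  [B.mk == true]
8. n6.cnt = 4  [terminal]
9. n5.val = true  [a.cnt > 3]
10. n5.off = 7  [7]
11. n5.lim = 9  [a.cnt + 5]
12. n1.live = 6  [D.lim * 3 - 21]
13. n1.wid = false  [false]
14. n1.fin = true  [D.lim > 8]
15. n0.key = 3  [B.live - 3]
16. n0.cnt = 11  [11]
17. n0.wid = "pk"  ["pk"]

3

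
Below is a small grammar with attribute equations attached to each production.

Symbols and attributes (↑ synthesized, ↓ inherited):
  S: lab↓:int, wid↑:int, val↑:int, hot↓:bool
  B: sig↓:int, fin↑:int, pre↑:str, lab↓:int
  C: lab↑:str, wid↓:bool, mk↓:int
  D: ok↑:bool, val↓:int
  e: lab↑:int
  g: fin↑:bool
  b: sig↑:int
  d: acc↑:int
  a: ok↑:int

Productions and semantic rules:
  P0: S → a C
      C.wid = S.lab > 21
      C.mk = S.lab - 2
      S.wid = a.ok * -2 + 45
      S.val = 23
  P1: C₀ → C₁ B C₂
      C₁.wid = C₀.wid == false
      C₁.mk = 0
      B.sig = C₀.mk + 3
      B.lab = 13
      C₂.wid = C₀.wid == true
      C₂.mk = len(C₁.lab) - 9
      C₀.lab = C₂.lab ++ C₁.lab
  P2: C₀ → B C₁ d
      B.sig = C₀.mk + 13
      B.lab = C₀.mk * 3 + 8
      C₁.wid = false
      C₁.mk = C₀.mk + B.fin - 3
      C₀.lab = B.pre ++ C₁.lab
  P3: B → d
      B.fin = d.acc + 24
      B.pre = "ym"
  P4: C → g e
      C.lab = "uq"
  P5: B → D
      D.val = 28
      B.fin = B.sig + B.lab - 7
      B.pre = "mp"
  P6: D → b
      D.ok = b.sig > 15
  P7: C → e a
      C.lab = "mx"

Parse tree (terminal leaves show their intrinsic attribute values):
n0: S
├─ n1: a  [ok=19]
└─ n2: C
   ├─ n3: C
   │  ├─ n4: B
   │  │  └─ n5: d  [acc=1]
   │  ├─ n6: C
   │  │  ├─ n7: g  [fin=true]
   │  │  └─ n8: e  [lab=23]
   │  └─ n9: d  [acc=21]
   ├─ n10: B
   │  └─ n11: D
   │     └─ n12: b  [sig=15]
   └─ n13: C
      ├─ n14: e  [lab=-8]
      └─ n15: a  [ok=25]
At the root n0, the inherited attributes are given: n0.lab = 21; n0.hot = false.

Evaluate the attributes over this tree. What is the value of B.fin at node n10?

1. n0.lab = 21  [given at root]
2. n0.hot = false  [given at root]
3. n1.ok = 19  [terminal]
4. n2.wid = false  [S.lab > 21]
5. n2.mk = 19  [S.lab - 2]
6. n3.wid = true  [C₀.wid == false]
7. n3.mk = 0  [0]
8. n4.sig = 13  [C₀.mk + 13]
9. n4.lab = 8  [C₀.mk * 3 + 8]
10. n5.acc = 1  [terminal]
11. n4.fin = 25  [d.acc + 24]
12. n4.pre = "ym"  ["ym"]
13. n6.wid = false  [false]
14. n6.mk = 22  [C₀.mk + B.fin - 3]
15. n7.fin = true  [terminal]
16. n8.lab = 23  [terminal]
17. n6.lab = "uq"  ["uq"]
18. n9.acc = 21  [terminal]
19. n3.lab = "ymuq"  [B.pre ++ C₁.lab]
20. n10.sig = 22  [C₀.mk + 3]
21. n10.lab = 13  [13]
22. n11.val = 28  [28]
23. n12.sig = 15  [terminal]
24. n11.ok = false  [b.sig > 15]
25. n10.fin = 28  [B.sig + B.lab - 7]
26. n10.pre = "mp"  ["mp"]
27. n13.wid = false  [C₀.wid == true]
28. n13.mk = -5  [len(C₁.lab) - 9]
29. n14.lab = -8  [terminal]
30. n15.ok = 25  [terminal]
31. n13.lab = "mx"  ["mx"]
32. n2.lab = "mxymuq"  [C₂.lab ++ C₁.lab]
33. n0.wid = 7  [a.ok * -2 + 45]
34. n0.val = 23  [23]

28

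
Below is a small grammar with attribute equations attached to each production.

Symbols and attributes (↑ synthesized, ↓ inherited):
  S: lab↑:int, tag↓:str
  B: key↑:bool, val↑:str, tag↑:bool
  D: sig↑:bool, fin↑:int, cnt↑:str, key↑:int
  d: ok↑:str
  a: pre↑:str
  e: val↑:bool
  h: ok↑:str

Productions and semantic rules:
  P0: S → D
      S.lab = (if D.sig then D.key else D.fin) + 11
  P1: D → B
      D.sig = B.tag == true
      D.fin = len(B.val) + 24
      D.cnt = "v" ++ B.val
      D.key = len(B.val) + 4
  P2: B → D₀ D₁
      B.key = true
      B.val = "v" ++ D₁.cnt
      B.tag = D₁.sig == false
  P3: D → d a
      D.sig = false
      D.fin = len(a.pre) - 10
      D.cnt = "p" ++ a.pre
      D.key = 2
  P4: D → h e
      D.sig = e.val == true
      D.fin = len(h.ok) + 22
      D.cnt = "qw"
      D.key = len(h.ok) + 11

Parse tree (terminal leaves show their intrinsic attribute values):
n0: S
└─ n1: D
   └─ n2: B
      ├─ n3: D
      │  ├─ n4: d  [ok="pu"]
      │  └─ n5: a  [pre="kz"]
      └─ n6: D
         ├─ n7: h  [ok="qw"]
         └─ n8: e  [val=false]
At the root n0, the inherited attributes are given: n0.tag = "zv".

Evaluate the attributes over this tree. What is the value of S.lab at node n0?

1. n0.tag = "zv"  [given at root]
2. n4.ok = "pu"  [terminal]
3. n5.pre = "kz"  [terminal]
4. n3.sig = false  [false]
5. n3.fin = -8  [len(a.pre) - 10]
6. n3.cnt = "pkz"  ["p" ++ a.pre]
7. n3.key = 2  [2]
8. n7.ok = "qw"  [terminal]
9. n8.val = false  [terminal]
10. n6.sig = false  [e.val == true]
11. n6.fin = 24  [len(h.ok) + 22]
12. n6.cnt = "qw"  ["qw"]
13. n6.key = 13  [len(h.ok) + 11]
14. n2.key = true  [true]
15. n2.val = "vqw"  ["v" ++ D₁.cnt]
16. n2.tag = true  [D₁.sig == false]
17. n1.sig = true  [B.tag == true]
18. n1.fin = 27  [len(B.val) + 24]
19. n1.cnt = "vvqw"  ["v" ++ B.val]
20. n1.key = 7  [len(B.val) + 4]
21. n0.lab = 18  [(if D.sig then D.key else D.fin) + 11]

18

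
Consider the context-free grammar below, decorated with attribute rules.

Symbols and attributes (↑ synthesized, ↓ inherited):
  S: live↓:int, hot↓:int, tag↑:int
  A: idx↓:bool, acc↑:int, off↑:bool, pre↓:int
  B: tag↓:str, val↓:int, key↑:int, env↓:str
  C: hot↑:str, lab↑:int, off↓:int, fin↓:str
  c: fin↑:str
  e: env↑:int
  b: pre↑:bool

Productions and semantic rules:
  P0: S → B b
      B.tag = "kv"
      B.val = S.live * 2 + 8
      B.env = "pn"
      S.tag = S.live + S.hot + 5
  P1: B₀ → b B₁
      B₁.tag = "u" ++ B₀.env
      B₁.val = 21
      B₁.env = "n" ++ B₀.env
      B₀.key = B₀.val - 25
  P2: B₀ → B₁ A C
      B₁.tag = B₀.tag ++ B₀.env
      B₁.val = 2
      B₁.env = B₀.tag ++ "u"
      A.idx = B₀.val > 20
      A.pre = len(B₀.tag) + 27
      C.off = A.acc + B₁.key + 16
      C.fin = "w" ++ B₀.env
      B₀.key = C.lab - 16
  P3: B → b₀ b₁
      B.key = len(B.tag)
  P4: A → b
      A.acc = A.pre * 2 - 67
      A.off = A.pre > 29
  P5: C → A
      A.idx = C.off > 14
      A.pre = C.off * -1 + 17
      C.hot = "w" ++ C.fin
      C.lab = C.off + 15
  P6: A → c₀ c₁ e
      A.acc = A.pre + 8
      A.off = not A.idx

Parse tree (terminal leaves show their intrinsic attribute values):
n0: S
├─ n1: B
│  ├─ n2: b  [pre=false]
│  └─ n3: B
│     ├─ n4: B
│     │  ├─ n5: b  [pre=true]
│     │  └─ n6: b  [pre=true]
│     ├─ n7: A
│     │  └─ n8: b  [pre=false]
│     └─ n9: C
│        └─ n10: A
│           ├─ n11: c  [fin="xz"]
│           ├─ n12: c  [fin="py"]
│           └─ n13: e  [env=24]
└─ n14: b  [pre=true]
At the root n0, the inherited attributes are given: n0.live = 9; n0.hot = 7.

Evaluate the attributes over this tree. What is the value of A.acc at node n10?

10

1. n0.live = 9  [given at root]
2. n0.hot = 7  [given at root]
3. n1.tag = "kv"  ["kv"]
4. n1.val = 26  [S.live * 2 + 8]
5. n1.env = "pn"  ["pn"]
6. n2.pre = false  [terminal]
7. n3.tag = "upn"  ["u" ++ B₀.env]
8. n3.val = 21  [21]
9. n3.env = "npn"  ["n" ++ B₀.env]
10. n4.tag = "upnnpn"  [B₀.tag ++ B₀.env]
11. n4.val = 2  [2]
12. n4.env = "upnu"  [B₀.tag ++ "u"]
13. n5.pre = true  [terminal]
14. n6.pre = true  [terminal]
15. n4.key = 6  [len(B.tag)]
16. n7.idx = true  [B₀.val > 20]
17. n7.pre = 30  [len(B₀.tag) + 27]
18. n8.pre = false  [terminal]
19. n7.acc = -7  [A.pre * 2 - 67]
20. n7.off = true  [A.pre > 29]
21. n9.off = 15  [A.acc + B₁.key + 16]
22. n9.fin = "wnpn"  ["w" ++ B₀.env]
23. n10.idx = true  [C.off > 14]
24. n10.pre = 2  [C.off * -1 + 17]
25. n11.fin = "xz"  [terminal]
26. n12.fin = "py"  [terminal]
27. n13.env = 24  [terminal]
28. n10.acc = 10  [A.pre + 8]
29. n10.off = false  [not A.idx]
30. n9.hot = "wwnpn"  ["w" ++ C.fin]
31. n9.lab = 30  [C.off + 15]
32. n3.key = 14  [C.lab - 16]
33. n1.key = 1  [B₀.val - 25]
34. n14.pre = true  [terminal]
35. n0.tag = 21  [S.live + S.hot + 5]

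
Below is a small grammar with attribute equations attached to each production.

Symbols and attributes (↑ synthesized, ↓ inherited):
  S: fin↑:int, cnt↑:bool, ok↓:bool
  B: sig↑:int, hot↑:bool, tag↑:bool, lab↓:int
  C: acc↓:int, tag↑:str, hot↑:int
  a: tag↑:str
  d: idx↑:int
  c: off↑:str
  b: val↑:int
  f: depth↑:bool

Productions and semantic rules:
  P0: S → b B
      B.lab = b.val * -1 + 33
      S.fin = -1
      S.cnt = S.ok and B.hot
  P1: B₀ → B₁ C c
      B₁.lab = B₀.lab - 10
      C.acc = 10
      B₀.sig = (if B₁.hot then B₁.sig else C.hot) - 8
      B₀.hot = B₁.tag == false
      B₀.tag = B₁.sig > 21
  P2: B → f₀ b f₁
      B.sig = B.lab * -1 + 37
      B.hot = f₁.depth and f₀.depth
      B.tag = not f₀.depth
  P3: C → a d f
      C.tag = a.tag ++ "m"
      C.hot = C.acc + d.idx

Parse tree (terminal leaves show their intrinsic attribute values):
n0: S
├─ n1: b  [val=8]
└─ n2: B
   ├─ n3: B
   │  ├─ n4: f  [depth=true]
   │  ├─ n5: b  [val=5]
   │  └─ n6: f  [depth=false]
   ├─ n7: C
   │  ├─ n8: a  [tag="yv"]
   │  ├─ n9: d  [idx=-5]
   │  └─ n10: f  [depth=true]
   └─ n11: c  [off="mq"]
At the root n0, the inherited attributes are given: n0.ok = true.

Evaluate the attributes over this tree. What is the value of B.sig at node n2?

1. n0.ok = true  [given at root]
2. n1.val = 8  [terminal]
3. n2.lab = 25  [b.val * -1 + 33]
4. n3.lab = 15  [B₀.lab - 10]
5. n4.depth = true  [terminal]
6. n5.val = 5  [terminal]
7. n6.depth = false  [terminal]
8. n3.sig = 22  [B.lab * -1 + 37]
9. n3.hot = false  [f₁.depth and f₀.depth]
10. n3.tag = false  [not f₀.depth]
11. n7.acc = 10  [10]
12. n8.tag = "yv"  [terminal]
13. n9.idx = -5  [terminal]
14. n10.depth = true  [terminal]
15. n7.tag = "yvm"  [a.tag ++ "m"]
16. n7.hot = 5  [C.acc + d.idx]
17. n11.off = "mq"  [terminal]
18. n2.sig = -3  [(if B₁.hot then B₁.sig else C.hot) - 8]
19. n2.hot = true  [B₁.tag == false]
20. n2.tag = true  [B₁.sig > 21]
21. n0.fin = -1  [-1]
22. n0.cnt = true  [S.ok and B.hot]

-3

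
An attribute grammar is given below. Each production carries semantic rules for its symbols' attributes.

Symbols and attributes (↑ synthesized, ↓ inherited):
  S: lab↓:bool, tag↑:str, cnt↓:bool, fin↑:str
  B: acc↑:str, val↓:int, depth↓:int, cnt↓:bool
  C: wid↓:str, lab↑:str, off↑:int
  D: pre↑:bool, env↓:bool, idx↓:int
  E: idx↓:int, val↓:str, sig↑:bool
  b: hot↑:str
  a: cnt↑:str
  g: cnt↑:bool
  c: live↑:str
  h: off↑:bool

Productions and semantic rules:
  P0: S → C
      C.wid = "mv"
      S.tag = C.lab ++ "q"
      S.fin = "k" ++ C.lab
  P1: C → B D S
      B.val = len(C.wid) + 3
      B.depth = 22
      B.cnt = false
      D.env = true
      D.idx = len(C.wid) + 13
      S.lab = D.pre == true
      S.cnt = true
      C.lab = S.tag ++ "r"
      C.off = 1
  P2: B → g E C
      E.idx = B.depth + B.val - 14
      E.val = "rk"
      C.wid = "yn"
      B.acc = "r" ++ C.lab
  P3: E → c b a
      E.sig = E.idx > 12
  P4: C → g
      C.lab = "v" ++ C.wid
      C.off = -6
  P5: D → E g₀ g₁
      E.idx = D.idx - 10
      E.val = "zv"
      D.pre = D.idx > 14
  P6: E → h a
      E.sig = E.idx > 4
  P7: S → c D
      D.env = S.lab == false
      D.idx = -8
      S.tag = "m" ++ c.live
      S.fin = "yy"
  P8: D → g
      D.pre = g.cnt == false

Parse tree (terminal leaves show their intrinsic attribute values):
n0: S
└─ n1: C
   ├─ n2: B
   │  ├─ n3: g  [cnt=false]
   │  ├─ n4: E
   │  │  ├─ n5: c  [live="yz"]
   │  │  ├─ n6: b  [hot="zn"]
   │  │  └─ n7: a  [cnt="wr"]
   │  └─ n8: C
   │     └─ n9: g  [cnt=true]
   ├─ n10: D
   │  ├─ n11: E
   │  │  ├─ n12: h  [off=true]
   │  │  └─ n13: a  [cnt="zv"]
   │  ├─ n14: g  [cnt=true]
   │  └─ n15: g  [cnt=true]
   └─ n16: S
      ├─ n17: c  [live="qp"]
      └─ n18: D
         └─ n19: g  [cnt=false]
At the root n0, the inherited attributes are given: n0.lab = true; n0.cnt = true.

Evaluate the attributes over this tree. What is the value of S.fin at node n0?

1. n0.lab = true  [given at root]
2. n0.cnt = true  [given at root]
3. n1.wid = "mv"  ["mv"]
4. n2.val = 5  [len(C.wid) + 3]
5. n2.depth = 22  [22]
6. n2.cnt = false  [false]
7. n3.cnt = false  [terminal]
8. n4.idx = 13  [B.depth + B.val - 14]
9. n4.val = "rk"  ["rk"]
10. n5.live = "yz"  [terminal]
11. n6.hot = "zn"  [terminal]
12. n7.cnt = "wr"  [terminal]
13. n4.sig = true  [E.idx > 12]
14. n8.wid = "yn"  ["yn"]
15. n9.cnt = true  [terminal]
16. n8.lab = "vyn"  ["v" ++ C.wid]
17. n8.off = -6  [-6]
18. n2.acc = "rvyn"  ["r" ++ C.lab]
19. n10.env = true  [true]
20. n10.idx = 15  [len(C.wid) + 13]
21. n11.idx = 5  [D.idx - 10]
22. n11.val = "zv"  ["zv"]
23. n12.off = true  [terminal]
24. n13.cnt = "zv"  [terminal]
25. n11.sig = true  [E.idx > 4]
26. n14.cnt = true  [terminal]
27. n15.cnt = true  [terminal]
28. n10.pre = true  [D.idx > 14]
29. n16.lab = true  [D.pre == true]
30. n16.cnt = true  [true]
31. n17.live = "qp"  [terminal]
32. n18.env = false  [S.lab == false]
33. n18.idx = -8  [-8]
34. n19.cnt = false  [terminal]
35. n18.pre = true  [g.cnt == false]
36. n16.tag = "mqp"  ["m" ++ c.live]
37. n16.fin = "yy"  ["yy"]
38. n1.lab = "mqpr"  [S.tag ++ "r"]
39. n1.off = 1  [1]
40. n0.tag = "mqprq"  [C.lab ++ "q"]
41. n0.fin = "kmqpr"  ["k" ++ C.lab]

"kmqpr"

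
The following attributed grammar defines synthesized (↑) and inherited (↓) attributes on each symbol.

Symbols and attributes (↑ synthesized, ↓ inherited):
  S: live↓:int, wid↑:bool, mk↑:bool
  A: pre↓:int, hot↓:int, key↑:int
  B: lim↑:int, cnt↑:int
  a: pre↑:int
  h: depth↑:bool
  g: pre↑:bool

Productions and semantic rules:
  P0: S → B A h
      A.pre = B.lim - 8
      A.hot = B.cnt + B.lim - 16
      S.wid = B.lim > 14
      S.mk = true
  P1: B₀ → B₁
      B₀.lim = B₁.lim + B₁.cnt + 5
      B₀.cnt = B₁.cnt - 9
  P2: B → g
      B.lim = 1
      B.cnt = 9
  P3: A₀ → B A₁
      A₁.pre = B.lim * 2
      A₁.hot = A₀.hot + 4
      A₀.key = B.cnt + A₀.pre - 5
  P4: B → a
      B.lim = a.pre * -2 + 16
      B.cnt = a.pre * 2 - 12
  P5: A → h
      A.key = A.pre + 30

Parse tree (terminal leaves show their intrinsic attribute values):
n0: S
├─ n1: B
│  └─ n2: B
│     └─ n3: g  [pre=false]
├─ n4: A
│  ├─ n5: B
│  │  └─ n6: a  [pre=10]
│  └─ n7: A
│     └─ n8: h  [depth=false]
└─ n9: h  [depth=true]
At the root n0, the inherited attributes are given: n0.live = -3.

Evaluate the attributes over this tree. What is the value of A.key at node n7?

1. n0.live = -3  [given at root]
2. n3.pre = false  [terminal]
3. n2.lim = 1  [1]
4. n2.cnt = 9  [9]
5. n1.lim = 15  [B₁.lim + B₁.cnt + 5]
6. n1.cnt = 0  [B₁.cnt - 9]
7. n4.pre = 7  [B.lim - 8]
8. n4.hot = -1  [B.cnt + B.lim - 16]
9. n6.pre = 10  [terminal]
10. n5.lim = -4  [a.pre * -2 + 16]
11. n5.cnt = 8  [a.pre * 2 - 12]
12. n7.pre = -8  [B.lim * 2]
13. n7.hot = 3  [A₀.hot + 4]
14. n8.depth = false  [terminal]
15. n7.key = 22  [A.pre + 30]
16. n4.key = 10  [B.cnt + A₀.pre - 5]
17. n9.depth = true  [terminal]
18. n0.wid = true  [B.lim > 14]
19. n0.mk = true  [true]

22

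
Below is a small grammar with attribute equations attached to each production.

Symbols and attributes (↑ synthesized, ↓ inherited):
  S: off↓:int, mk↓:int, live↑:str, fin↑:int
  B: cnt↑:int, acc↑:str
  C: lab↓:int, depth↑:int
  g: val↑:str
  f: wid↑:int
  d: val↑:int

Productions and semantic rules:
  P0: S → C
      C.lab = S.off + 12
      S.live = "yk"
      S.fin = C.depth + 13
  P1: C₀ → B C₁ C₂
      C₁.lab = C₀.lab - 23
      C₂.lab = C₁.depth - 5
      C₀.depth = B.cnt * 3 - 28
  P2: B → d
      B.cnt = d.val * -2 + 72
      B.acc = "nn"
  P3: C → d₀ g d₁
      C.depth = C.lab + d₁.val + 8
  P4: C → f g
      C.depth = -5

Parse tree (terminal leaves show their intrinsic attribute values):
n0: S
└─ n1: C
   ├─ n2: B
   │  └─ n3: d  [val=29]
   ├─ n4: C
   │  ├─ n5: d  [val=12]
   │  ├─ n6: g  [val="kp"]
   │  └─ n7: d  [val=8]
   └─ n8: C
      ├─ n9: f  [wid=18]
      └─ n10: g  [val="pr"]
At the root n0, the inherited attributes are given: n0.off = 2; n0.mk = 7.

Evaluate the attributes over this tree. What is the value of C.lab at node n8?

2

1. n0.off = 2  [given at root]
2. n0.mk = 7  [given at root]
3. n1.lab = 14  [S.off + 12]
4. n3.val = 29  [terminal]
5. n2.cnt = 14  [d.val * -2 + 72]
6. n2.acc = "nn"  ["nn"]
7. n4.lab = -9  [C₀.lab - 23]
8. n5.val = 12  [terminal]
9. n6.val = "kp"  [terminal]
10. n7.val = 8  [terminal]
11. n4.depth = 7  [C.lab + d₁.val + 8]
12. n8.lab = 2  [C₁.depth - 5]
13. n9.wid = 18  [terminal]
14. n10.val = "pr"  [terminal]
15. n8.depth = -5  [-5]
16. n1.depth = 14  [B.cnt * 3 - 28]
17. n0.live = "yk"  ["yk"]
18. n0.fin = 27  [C.depth + 13]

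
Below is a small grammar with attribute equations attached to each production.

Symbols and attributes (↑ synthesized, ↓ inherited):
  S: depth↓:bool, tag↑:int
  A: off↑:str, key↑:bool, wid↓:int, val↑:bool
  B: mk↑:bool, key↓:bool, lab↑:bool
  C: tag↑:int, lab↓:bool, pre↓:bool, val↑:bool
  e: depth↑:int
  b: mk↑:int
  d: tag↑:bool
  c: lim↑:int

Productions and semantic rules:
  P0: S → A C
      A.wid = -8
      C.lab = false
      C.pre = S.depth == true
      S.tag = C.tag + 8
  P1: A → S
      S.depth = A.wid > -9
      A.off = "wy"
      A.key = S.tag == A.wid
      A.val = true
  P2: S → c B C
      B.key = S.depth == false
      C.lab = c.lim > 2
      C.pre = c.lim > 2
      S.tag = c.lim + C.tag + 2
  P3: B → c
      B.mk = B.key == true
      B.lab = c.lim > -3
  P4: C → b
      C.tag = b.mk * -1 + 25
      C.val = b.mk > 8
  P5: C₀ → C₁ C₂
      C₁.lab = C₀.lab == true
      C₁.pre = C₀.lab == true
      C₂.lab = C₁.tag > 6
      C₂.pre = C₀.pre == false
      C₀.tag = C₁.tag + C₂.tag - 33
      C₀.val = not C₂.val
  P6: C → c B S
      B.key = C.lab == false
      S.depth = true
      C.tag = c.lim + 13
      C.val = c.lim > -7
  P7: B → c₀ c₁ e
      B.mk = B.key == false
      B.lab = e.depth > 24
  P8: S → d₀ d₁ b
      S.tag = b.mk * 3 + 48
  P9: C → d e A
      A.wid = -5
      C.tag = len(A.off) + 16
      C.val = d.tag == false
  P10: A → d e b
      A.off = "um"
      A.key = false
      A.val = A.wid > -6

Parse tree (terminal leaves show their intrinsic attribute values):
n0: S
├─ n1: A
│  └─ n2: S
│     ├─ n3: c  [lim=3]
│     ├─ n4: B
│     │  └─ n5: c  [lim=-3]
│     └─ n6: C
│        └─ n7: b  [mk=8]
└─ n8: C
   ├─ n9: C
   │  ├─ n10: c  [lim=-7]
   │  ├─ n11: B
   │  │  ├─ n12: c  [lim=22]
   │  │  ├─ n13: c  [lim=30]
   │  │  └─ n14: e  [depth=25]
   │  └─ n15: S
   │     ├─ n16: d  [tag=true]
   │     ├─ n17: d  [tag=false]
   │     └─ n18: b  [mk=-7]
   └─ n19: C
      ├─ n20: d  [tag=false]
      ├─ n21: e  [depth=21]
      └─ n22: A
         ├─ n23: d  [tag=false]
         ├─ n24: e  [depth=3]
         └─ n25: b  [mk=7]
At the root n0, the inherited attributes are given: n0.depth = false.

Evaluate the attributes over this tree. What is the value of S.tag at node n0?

-1

1. n0.depth = false  [given at root]
2. n1.wid = -8  [-8]
3. n2.depth = true  [A.wid > -9]
4. n3.lim = 3  [terminal]
5. n4.key = false  [S.depth == false]
6. n5.lim = -3  [terminal]
7. n4.mk = false  [B.key == true]
8. n4.lab = false  [c.lim > -3]
9. n6.lab = true  [c.lim > 2]
10. n6.pre = true  [c.lim > 2]
11. n7.mk = 8  [terminal]
12. n6.tag = 17  [b.mk * -1 + 25]
13. n6.val = false  [b.mk > 8]
14. n2.tag = 22  [c.lim + C.tag + 2]
15. n1.off = "wy"  ["wy"]
16. n1.key = false  [S.tag == A.wid]
17. n1.val = true  [true]
18. n8.lab = false  [false]
19. n8.pre = false  [S.depth == true]
20. n9.lab = false  [C₀.lab == true]
21. n9.pre = false  [C₀.lab == true]
22. n10.lim = -7  [terminal]
23. n11.key = true  [C.lab == false]
24. n12.lim = 22  [terminal]
25. n13.lim = 30  [terminal]
26. n14.depth = 25  [terminal]
27. n11.mk = false  [B.key == false]
28. n11.lab = true  [e.depth > 24]
29. n15.depth = true  [true]
30. n16.tag = true  [terminal]
31. n17.tag = false  [terminal]
32. n18.mk = -7  [terminal]
33. n15.tag = 27  [b.mk * 3 + 48]
34. n9.tag = 6  [c.lim + 13]
35. n9.val = false  [c.lim > -7]
36. n19.lab = false  [C₁.tag > 6]
37. n19.pre = true  [C₀.pre == false]
38. n20.tag = false  [terminal]
39. n21.depth = 21  [terminal]
40. n22.wid = -5  [-5]
41. n23.tag = false  [terminal]
42. n24.depth = 3  [terminal]
43. n25.mk = 7  [terminal]
44. n22.off = "um"  ["um"]
45. n22.key = false  [false]
46. n22.val = true  [A.wid > -6]
47. n19.tag = 18  [len(A.off) + 16]
48. n19.val = true  [d.tag == false]
49. n8.tag = -9  [C₁.tag + C₂.tag - 33]
50. n8.val = false  [not C₂.val]
51. n0.tag = -1  [C.tag + 8]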